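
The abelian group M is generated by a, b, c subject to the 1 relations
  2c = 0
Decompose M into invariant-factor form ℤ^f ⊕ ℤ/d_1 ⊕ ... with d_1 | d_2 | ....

rank_ℚ(R)=1; free=3−1=2
SNF(R) diag = [2] → torsion [2]

Answer: M ≅ ℤ^2 ⊕ ℤ/2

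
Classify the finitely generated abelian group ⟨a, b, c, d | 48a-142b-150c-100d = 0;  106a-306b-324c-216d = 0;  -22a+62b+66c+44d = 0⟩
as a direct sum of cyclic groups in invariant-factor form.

Answer: M ≅ ℤ^1 ⊕ ℤ/2 ⊕ ℤ/2 ⊕ ℤ/6

Derivation:
rank_ℚ(R)=3; free=4−3=1
SNF(R) diag = [2, 2, 6] → torsion [2, 2, 6]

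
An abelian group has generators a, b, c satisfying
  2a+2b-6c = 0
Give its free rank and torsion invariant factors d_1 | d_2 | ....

Answer: M ≅ ℤ^2 ⊕ ℤ/2

Derivation:
rank_ℚ(R)=1; free=3−1=2
SNF(R) diag = [2] → torsion [2]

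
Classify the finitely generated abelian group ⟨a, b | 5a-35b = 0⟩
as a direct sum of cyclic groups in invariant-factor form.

rank_ℚ(R)=1; free=2−1=1
SNF(R) diag = [5] → torsion [5]

Answer: M ≅ ℤ^1 ⊕ ℤ/5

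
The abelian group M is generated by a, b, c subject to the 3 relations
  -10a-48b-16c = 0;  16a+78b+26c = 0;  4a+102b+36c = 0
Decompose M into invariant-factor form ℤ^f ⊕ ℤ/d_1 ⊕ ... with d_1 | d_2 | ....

Answer: M ≅ ℤ/2 ⊕ ℤ/2 ⊕ ℤ/6

Derivation:
rank_ℚ(R)=3; free=3−3=0
SNF(R) diag = [2, 2, 6] → torsion [2, 2, 6]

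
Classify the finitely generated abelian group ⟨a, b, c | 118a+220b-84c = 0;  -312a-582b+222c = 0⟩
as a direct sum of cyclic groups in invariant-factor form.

rank_ℚ(R)=2; free=3−2=1
SNF(R) diag = [2, 6] → torsion [2, 6]

Answer: M ≅ ℤ^1 ⊕ ℤ/2 ⊕ ℤ/6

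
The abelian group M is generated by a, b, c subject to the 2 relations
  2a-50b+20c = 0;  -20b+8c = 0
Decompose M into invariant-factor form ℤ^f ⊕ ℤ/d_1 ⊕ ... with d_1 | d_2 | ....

rank_ℚ(R)=2; free=3−2=1
SNF(R) diag = [2, 4] → torsion [2, 4]

Answer: M ≅ ℤ^1 ⊕ ℤ/2 ⊕ ℤ/4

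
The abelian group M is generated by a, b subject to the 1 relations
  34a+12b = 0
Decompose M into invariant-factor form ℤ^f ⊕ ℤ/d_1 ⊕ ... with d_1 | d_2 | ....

Answer: M ≅ ℤ^1 ⊕ ℤ/2

Derivation:
rank_ℚ(R)=1; free=2−1=1
SNF(R) diag = [2] → torsion [2]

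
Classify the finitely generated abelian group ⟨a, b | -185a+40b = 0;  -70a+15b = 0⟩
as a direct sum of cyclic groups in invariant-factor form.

rank_ℚ(R)=2; free=2−2=0
SNF(R) diag = [5, 5] → torsion [5, 5]

Answer: M ≅ ℤ/5 ⊕ ℤ/5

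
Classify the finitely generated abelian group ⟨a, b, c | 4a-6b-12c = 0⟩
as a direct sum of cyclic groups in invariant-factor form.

rank_ℚ(R)=1; free=3−1=2
SNF(R) diag = [2] → torsion [2]

Answer: M ≅ ℤ^2 ⊕ ℤ/2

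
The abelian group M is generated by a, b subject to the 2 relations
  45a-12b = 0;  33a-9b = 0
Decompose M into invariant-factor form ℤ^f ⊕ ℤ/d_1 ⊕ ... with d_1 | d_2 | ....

rank_ℚ(R)=2; free=2−2=0
SNF(R) diag = [3, 3] → torsion [3, 3]

Answer: M ≅ ℤ/3 ⊕ ℤ/3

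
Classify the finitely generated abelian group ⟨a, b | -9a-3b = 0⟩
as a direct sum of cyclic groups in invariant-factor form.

Answer: M ≅ ℤ^1 ⊕ ℤ/3

Derivation:
rank_ℚ(R)=1; free=2−1=1
SNF(R) diag = [3] → torsion [3]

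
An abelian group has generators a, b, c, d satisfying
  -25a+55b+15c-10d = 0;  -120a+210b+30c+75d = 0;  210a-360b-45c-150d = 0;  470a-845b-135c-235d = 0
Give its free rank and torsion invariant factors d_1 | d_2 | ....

rank_ℚ(R)=4; free=4−4=0
SNF(R) diag = [5, 15, 15, 15] → torsion [5, 15, 15, 15]

Answer: M ≅ ℤ/5 ⊕ ℤ/15 ⊕ ℤ/15 ⊕ ℤ/15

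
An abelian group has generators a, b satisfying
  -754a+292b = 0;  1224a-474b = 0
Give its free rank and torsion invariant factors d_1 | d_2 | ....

Answer: M ≅ ℤ/2 ⊕ ℤ/6

Derivation:
rank_ℚ(R)=2; free=2−2=0
SNF(R) diag = [2, 6] → torsion [2, 6]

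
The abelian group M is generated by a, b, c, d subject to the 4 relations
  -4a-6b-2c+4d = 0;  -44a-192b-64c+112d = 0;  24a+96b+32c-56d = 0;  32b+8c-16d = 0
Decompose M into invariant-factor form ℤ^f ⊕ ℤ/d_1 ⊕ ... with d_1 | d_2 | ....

Answer: M ≅ ℤ/2 ⊕ ℤ/4 ⊕ ℤ/8 ⊕ ℤ/8

Derivation:
rank_ℚ(R)=4; free=4−4=0
SNF(R) diag = [2, 4, 8, 8] → torsion [2, 4, 8, 8]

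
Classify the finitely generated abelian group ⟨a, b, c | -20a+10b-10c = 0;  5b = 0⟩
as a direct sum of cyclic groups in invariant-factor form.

rank_ℚ(R)=2; free=3−2=1
SNF(R) diag = [5, 10] → torsion [5, 10]

Answer: M ≅ ℤ^1 ⊕ ℤ/5 ⊕ ℤ/10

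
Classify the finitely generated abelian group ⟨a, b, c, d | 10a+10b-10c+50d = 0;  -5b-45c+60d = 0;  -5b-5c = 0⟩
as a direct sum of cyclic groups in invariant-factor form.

rank_ℚ(R)=3; free=4−3=1
SNF(R) diag = [5, 10, 20] → torsion [5, 10, 20]

Answer: M ≅ ℤ^1 ⊕ ℤ/5 ⊕ ℤ/10 ⊕ ℤ/20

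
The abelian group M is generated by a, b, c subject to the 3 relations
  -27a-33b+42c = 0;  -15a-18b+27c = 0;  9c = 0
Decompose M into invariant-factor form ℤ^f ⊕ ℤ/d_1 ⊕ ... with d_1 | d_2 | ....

rank_ℚ(R)=3; free=3−3=0
SNF(R) diag = [3, 3, 9] → torsion [3, 3, 9]

Answer: M ≅ ℤ/3 ⊕ ℤ/3 ⊕ ℤ/9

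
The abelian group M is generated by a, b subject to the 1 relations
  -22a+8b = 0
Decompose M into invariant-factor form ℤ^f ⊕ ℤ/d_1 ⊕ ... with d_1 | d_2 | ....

rank_ℚ(R)=1; free=2−1=1
SNF(R) diag = [2] → torsion [2]

Answer: M ≅ ℤ^1 ⊕ ℤ/2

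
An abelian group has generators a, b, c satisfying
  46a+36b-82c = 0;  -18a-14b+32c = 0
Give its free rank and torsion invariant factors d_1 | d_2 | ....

Answer: M ≅ ℤ^1 ⊕ ℤ/2 ⊕ ℤ/2

Derivation:
rank_ℚ(R)=2; free=3−2=1
SNF(R) diag = [2, 2] → torsion [2, 2]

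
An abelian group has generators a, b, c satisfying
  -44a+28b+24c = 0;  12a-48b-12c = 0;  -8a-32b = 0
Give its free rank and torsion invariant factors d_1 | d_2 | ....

rank_ℚ(R)=3; free=3−3=0
SNF(R) diag = [4, 12, 24] → torsion [4, 12, 24]

Answer: M ≅ ℤ/4 ⊕ ℤ/12 ⊕ ℤ/24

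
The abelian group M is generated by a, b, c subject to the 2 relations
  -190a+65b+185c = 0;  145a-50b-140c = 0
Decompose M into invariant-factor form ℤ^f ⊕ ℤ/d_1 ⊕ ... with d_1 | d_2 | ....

Answer: M ≅ ℤ^1 ⊕ ℤ/5 ⊕ ℤ/15

Derivation:
rank_ℚ(R)=2; free=3−2=1
SNF(R) diag = [5, 15] → torsion [5, 15]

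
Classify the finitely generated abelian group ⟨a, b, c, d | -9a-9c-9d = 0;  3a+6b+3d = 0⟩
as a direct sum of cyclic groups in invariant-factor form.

rank_ℚ(R)=2; free=4−2=2
SNF(R) diag = [3, 9] → torsion [3, 9]

Answer: M ≅ ℤ^2 ⊕ ℤ/3 ⊕ ℤ/9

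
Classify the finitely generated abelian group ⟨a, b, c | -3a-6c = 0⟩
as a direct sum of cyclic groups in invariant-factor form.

Answer: M ≅ ℤ^2 ⊕ ℤ/3

Derivation:
rank_ℚ(R)=1; free=3−1=2
SNF(R) diag = [3] → torsion [3]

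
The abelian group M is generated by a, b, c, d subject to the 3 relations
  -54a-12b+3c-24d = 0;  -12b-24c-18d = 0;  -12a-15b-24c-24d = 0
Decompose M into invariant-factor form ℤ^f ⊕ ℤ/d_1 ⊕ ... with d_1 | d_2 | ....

Answer: M ≅ ℤ^1 ⊕ ℤ/3 ⊕ ℤ/3 ⊕ ℤ/6

Derivation:
rank_ℚ(R)=3; free=4−3=1
SNF(R) diag = [3, 3, 6] → torsion [3, 3, 6]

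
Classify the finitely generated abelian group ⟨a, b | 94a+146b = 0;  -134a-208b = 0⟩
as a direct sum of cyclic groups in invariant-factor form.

rank_ℚ(R)=2; free=2−2=0
SNF(R) diag = [2, 6] → torsion [2, 6]

Answer: M ≅ ℤ/2 ⊕ ℤ/6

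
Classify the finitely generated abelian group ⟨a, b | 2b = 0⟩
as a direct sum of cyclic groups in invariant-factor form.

Answer: M ≅ ℤ^1 ⊕ ℤ/2

Derivation:
rank_ℚ(R)=1; free=2−1=1
SNF(R) diag = [2] → torsion [2]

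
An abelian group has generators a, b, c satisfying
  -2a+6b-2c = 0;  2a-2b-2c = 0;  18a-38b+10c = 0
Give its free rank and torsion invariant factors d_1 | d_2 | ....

rank_ℚ(R)=3; free=3−3=0
SNF(R) diag = [2, 4, 8] → torsion [2, 4, 8]

Answer: M ≅ ℤ/2 ⊕ ℤ/4 ⊕ ℤ/8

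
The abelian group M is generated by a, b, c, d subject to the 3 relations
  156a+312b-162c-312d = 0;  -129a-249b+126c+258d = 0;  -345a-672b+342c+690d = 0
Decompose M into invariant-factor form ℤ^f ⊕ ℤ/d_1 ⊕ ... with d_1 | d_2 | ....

Answer: M ≅ ℤ^1 ⊕ ℤ/3 ⊕ ℤ/9 ⊕ ℤ/18

Derivation:
rank_ℚ(R)=3; free=4−3=1
SNF(R) diag = [3, 9, 18] → torsion [3, 9, 18]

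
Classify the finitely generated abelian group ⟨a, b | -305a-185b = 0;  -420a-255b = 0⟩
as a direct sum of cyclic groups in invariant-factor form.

rank_ℚ(R)=2; free=2−2=0
SNF(R) diag = [5, 15] → torsion [5, 15]

Answer: M ≅ ℤ/5 ⊕ ℤ/15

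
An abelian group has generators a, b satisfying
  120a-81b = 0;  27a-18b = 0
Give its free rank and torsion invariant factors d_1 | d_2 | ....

Answer: M ≅ ℤ/3 ⊕ ℤ/9

Derivation:
rank_ℚ(R)=2; free=2−2=0
SNF(R) diag = [3, 9] → torsion [3, 9]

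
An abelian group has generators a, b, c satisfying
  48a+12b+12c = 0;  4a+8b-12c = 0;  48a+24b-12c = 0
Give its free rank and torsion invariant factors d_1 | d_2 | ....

Answer: M ≅ ℤ/4 ⊕ ℤ/12 ⊕ ℤ/12

Derivation:
rank_ℚ(R)=3; free=3−3=0
SNF(R) diag = [4, 12, 12] → torsion [4, 12, 12]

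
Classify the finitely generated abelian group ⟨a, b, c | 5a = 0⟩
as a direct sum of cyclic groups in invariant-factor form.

rank_ℚ(R)=1; free=3−1=2
SNF(R) diag = [5] → torsion [5]

Answer: M ≅ ℤ^2 ⊕ ℤ/5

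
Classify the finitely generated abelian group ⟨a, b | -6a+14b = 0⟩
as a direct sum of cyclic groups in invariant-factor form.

Answer: M ≅ ℤ^1 ⊕ ℤ/2

Derivation:
rank_ℚ(R)=1; free=2−1=1
SNF(R) diag = [2] → torsion [2]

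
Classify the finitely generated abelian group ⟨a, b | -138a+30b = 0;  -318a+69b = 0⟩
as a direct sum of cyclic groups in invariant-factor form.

rank_ℚ(R)=2; free=2−2=0
SNF(R) diag = [3, 6] → torsion [3, 6]

Answer: M ≅ ℤ/3 ⊕ ℤ/6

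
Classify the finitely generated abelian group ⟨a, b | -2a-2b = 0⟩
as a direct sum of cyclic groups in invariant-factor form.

Answer: M ≅ ℤ^1 ⊕ ℤ/2

Derivation:
rank_ℚ(R)=1; free=2−1=1
SNF(R) diag = [2] → torsion [2]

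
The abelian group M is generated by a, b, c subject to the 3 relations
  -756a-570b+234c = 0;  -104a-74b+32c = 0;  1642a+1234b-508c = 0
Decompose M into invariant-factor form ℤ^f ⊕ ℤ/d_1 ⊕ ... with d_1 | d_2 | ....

rank_ℚ(R)=3; free=3−3=0
SNF(R) diag = [2, 6, 18] → torsion [2, 6, 18]

Answer: M ≅ ℤ/2 ⊕ ℤ/6 ⊕ ℤ/18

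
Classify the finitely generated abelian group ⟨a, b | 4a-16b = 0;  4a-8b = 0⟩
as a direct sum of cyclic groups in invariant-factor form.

Answer: M ≅ ℤ/4 ⊕ ℤ/8

Derivation:
rank_ℚ(R)=2; free=2−2=0
SNF(R) diag = [4, 8] → torsion [4, 8]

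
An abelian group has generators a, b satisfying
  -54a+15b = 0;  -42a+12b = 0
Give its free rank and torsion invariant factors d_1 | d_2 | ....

Answer: M ≅ ℤ/3 ⊕ ℤ/6

Derivation:
rank_ℚ(R)=2; free=2−2=0
SNF(R) diag = [3, 6] → torsion [3, 6]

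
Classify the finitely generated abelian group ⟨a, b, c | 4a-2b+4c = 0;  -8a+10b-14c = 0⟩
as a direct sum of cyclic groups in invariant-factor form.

Answer: M ≅ ℤ^1 ⊕ ℤ/2 ⊕ ℤ/6

Derivation:
rank_ℚ(R)=2; free=3−2=1
SNF(R) diag = [2, 6] → torsion [2, 6]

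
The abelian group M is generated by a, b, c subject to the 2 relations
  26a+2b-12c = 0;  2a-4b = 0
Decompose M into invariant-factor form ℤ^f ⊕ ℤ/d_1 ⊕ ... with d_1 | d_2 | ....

Answer: M ≅ ℤ^1 ⊕ ℤ/2 ⊕ ℤ/6

Derivation:
rank_ℚ(R)=2; free=3−2=1
SNF(R) diag = [2, 6] → torsion [2, 6]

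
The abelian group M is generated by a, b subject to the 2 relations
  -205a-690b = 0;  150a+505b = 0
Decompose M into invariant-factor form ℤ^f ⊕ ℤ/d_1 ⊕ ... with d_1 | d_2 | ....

rank_ℚ(R)=2; free=2−2=0
SNF(R) diag = [5, 5] → torsion [5, 5]

Answer: M ≅ ℤ/5 ⊕ ℤ/5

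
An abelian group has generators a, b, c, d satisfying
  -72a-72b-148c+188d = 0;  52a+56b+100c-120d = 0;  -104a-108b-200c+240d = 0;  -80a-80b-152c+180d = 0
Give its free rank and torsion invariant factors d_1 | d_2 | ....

rank_ℚ(R)=4; free=4−4=0
SNF(R) diag = [4, 4, 4, 12] → torsion [4, 4, 4, 12]

Answer: M ≅ ℤ/4 ⊕ ℤ/4 ⊕ ℤ/4 ⊕ ℤ/12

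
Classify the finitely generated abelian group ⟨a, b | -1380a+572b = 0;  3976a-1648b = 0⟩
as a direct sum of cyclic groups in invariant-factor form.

Answer: M ≅ ℤ/4 ⊕ ℤ/8

Derivation:
rank_ℚ(R)=2; free=2−2=0
SNF(R) diag = [4, 8] → torsion [4, 8]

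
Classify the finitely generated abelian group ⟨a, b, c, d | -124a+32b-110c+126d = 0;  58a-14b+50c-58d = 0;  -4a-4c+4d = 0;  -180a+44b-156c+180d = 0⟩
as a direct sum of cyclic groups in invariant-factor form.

rank_ℚ(R)=4; free=4−4=0
SNF(R) diag = [2, 2, 4, 8] → torsion [2, 2, 4, 8]

Answer: M ≅ ℤ/2 ⊕ ℤ/2 ⊕ ℤ/4 ⊕ ℤ/8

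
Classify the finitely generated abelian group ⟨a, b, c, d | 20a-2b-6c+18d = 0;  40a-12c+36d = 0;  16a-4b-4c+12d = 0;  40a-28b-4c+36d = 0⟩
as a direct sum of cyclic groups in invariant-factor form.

Answer: M ≅ ℤ/2 ⊕ ℤ/4 ⊕ ℤ/8 ⊕ ℤ/24

Derivation:
rank_ℚ(R)=4; free=4−4=0
SNF(R) diag = [2, 4, 8, 24] → torsion [2, 4, 8, 24]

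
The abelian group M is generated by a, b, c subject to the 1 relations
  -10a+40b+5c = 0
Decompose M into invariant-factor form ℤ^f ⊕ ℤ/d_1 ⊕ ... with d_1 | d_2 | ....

rank_ℚ(R)=1; free=3−1=2
SNF(R) diag = [5] → torsion [5]

Answer: M ≅ ℤ^2 ⊕ ℤ/5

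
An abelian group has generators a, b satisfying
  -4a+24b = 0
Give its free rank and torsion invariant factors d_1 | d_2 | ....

rank_ℚ(R)=1; free=2−1=1
SNF(R) diag = [4] → torsion [4]

Answer: M ≅ ℤ^1 ⊕ ℤ/4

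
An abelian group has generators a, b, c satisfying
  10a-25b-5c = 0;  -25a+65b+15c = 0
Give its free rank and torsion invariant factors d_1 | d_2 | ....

Answer: M ≅ ℤ^1 ⊕ ℤ/5 ⊕ ℤ/5

Derivation:
rank_ℚ(R)=2; free=3−2=1
SNF(R) diag = [5, 5] → torsion [5, 5]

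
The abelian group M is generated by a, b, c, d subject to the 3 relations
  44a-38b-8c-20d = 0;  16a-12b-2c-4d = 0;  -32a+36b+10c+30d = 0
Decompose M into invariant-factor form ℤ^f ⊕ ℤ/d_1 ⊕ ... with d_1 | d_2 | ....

rank_ℚ(R)=3; free=4−3=1
SNF(R) diag = [2, 2, 2] → torsion [2, 2, 2]

Answer: M ≅ ℤ^1 ⊕ ℤ/2 ⊕ ℤ/2 ⊕ ℤ/2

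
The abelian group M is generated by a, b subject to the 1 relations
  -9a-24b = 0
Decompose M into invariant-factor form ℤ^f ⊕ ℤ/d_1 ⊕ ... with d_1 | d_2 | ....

Answer: M ≅ ℤ^1 ⊕ ℤ/3

Derivation:
rank_ℚ(R)=1; free=2−1=1
SNF(R) diag = [3] → torsion [3]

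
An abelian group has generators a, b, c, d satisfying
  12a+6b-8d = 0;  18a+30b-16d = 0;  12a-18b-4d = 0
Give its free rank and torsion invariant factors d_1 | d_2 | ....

rank_ℚ(R)=3; free=4−3=1
SNF(R) diag = [2, 6, 12] → torsion [2, 6, 12]

Answer: M ≅ ℤ^1 ⊕ ℤ/2 ⊕ ℤ/6 ⊕ ℤ/12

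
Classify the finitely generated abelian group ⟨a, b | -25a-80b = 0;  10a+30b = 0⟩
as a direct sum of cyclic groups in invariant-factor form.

Answer: M ≅ ℤ/5 ⊕ ℤ/10

Derivation:
rank_ℚ(R)=2; free=2−2=0
SNF(R) diag = [5, 10] → torsion [5, 10]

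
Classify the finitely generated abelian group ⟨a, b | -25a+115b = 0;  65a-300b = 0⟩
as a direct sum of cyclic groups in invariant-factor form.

Answer: M ≅ ℤ/5 ⊕ ℤ/5

Derivation:
rank_ℚ(R)=2; free=2−2=0
SNF(R) diag = [5, 5] → torsion [5, 5]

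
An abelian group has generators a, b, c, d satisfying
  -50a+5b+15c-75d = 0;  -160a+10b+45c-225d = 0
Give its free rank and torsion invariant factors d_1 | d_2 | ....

rank_ℚ(R)=2; free=4−2=2
SNF(R) diag = [5, 15] → torsion [5, 15]

Answer: M ≅ ℤ^2 ⊕ ℤ/5 ⊕ ℤ/15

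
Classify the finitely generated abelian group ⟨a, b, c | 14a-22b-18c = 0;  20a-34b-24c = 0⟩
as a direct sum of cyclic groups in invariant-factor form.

rank_ℚ(R)=2; free=3−2=1
SNF(R) diag = [2, 6] → torsion [2, 6]

Answer: M ≅ ℤ^1 ⊕ ℤ/2 ⊕ ℤ/6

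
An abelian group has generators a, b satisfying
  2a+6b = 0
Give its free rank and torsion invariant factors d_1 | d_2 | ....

Answer: M ≅ ℤ^1 ⊕ ℤ/2

Derivation:
rank_ℚ(R)=1; free=2−1=1
SNF(R) diag = [2] → torsion [2]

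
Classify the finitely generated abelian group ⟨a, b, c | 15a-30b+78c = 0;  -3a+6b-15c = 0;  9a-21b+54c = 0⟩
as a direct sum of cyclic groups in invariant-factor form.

Answer: M ≅ ℤ/3 ⊕ ℤ/3 ⊕ ℤ/3

Derivation:
rank_ℚ(R)=3; free=3−3=0
SNF(R) diag = [3, 3, 3] → torsion [3, 3, 3]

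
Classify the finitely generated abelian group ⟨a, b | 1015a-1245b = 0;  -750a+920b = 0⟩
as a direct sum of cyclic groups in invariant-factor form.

Answer: M ≅ ℤ/5 ⊕ ℤ/10

Derivation:
rank_ℚ(R)=2; free=2−2=0
SNF(R) diag = [5, 10] → torsion [5, 10]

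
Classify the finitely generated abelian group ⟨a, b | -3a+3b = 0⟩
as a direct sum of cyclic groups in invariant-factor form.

rank_ℚ(R)=1; free=2−1=1
SNF(R) diag = [3] → torsion [3]

Answer: M ≅ ℤ^1 ⊕ ℤ/3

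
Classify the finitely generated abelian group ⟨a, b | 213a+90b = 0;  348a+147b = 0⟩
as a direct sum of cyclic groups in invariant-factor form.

rank_ℚ(R)=2; free=2−2=0
SNF(R) diag = [3, 3] → torsion [3, 3]

Answer: M ≅ ℤ/3 ⊕ ℤ/3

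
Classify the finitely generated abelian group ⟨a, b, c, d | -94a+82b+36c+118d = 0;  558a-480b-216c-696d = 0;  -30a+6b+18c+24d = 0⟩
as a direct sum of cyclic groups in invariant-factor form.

rank_ℚ(R)=3; free=4−3=1
SNF(R) diag = [2, 6, 18] → torsion [2, 6, 18]

Answer: M ≅ ℤ^1 ⊕ ℤ/2 ⊕ ℤ/6 ⊕ ℤ/18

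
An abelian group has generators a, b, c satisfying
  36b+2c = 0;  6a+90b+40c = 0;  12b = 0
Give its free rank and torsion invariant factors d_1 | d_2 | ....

rank_ℚ(R)=3; free=3−3=0
SNF(R) diag = [2, 6, 12] → torsion [2, 6, 12]

Answer: M ≅ ℤ/2 ⊕ ℤ/6 ⊕ ℤ/12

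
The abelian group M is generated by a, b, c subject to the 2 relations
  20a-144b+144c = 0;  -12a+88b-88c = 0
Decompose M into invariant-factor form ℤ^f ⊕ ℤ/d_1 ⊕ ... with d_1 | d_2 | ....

rank_ℚ(R)=2; free=3−2=1
SNF(R) diag = [4, 8] → torsion [4, 8]

Answer: M ≅ ℤ^1 ⊕ ℤ/4 ⊕ ℤ/8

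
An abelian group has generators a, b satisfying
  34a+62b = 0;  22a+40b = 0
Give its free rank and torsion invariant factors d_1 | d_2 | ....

rank_ℚ(R)=2; free=2−2=0
SNF(R) diag = [2, 2] → torsion [2, 2]

Answer: M ≅ ℤ/2 ⊕ ℤ/2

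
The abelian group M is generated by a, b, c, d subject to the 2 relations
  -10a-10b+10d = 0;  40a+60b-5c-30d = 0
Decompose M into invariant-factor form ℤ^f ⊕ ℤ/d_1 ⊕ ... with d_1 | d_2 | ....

rank_ℚ(R)=2; free=4−2=2
SNF(R) diag = [5, 10] → torsion [5, 10]

Answer: M ≅ ℤ^2 ⊕ ℤ/5 ⊕ ℤ/10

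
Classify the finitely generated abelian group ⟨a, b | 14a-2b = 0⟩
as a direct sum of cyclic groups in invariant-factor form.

Answer: M ≅ ℤ^1 ⊕ ℤ/2

Derivation:
rank_ℚ(R)=1; free=2−1=1
SNF(R) diag = [2] → torsion [2]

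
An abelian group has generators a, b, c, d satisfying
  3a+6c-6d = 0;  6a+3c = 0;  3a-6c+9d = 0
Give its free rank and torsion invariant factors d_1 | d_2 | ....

rank_ℚ(R)=3; free=4−3=1
SNF(R) diag = [3, 3, 3] → torsion [3, 3, 3]

Answer: M ≅ ℤ^1 ⊕ ℤ/3 ⊕ ℤ/3 ⊕ ℤ/3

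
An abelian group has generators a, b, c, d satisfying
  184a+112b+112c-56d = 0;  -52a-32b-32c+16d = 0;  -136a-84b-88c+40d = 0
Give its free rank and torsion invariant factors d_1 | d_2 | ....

rank_ℚ(R)=3; free=4−3=1
SNF(R) diag = [4, 4, 8] → torsion [4, 4, 8]

Answer: M ≅ ℤ^1 ⊕ ℤ/4 ⊕ ℤ/4 ⊕ ℤ/8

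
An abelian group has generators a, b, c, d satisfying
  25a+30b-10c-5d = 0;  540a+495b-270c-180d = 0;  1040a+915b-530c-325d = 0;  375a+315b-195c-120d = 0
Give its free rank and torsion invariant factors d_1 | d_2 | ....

Answer: M ≅ ℤ/5 ⊕ ℤ/15 ⊕ ℤ/45 ⊕ ℤ/45

Derivation:
rank_ℚ(R)=4; free=4−4=0
SNF(R) diag = [5, 15, 45, 45] → torsion [5, 15, 45, 45]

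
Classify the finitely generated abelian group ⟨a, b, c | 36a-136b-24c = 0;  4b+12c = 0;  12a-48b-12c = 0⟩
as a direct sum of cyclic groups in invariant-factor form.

rank_ℚ(R)=3; free=3−3=0
SNF(R) diag = [4, 12, 12] → torsion [4, 12, 12]

Answer: M ≅ ℤ/4 ⊕ ℤ/12 ⊕ ℤ/12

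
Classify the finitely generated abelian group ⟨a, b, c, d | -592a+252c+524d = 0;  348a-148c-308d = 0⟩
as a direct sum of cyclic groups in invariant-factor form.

rank_ℚ(R)=2; free=4−2=2
SNF(R) diag = [4, 4] → torsion [4, 4]

Answer: M ≅ ℤ^2 ⊕ ℤ/4 ⊕ ℤ/4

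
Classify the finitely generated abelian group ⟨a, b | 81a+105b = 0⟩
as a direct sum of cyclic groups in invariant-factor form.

rank_ℚ(R)=1; free=2−1=1
SNF(R) diag = [3] → torsion [3]

Answer: M ≅ ℤ^1 ⊕ ℤ/3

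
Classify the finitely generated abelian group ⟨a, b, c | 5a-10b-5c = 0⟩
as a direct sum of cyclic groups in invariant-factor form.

rank_ℚ(R)=1; free=3−1=2
SNF(R) diag = [5] → torsion [5]

Answer: M ≅ ℤ^2 ⊕ ℤ/5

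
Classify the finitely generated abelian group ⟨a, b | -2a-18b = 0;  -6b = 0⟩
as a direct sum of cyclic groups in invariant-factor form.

rank_ℚ(R)=2; free=2−2=0
SNF(R) diag = [2, 6] → torsion [2, 6]

Answer: M ≅ ℤ/2 ⊕ ℤ/6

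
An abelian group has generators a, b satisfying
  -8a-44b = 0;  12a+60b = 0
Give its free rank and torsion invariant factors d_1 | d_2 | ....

rank_ℚ(R)=2; free=2−2=0
SNF(R) diag = [4, 12] → torsion [4, 12]

Answer: M ≅ ℤ/4 ⊕ ℤ/12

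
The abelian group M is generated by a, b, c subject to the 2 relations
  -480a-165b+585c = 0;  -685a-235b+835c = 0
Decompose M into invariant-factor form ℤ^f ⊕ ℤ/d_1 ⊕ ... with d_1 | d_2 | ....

Answer: M ≅ ℤ^1 ⊕ ℤ/5 ⊕ ℤ/15

Derivation:
rank_ℚ(R)=2; free=3−2=1
SNF(R) diag = [5, 15] → torsion [5, 15]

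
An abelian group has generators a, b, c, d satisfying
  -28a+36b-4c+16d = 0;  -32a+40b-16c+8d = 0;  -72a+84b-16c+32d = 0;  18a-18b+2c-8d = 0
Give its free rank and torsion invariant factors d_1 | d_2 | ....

Answer: M ≅ ℤ/2 ⊕ ℤ/4 ⊕ ℤ/8 ⊕ ℤ/8

Derivation:
rank_ℚ(R)=4; free=4−4=0
SNF(R) diag = [2, 4, 8, 8] → torsion [2, 4, 8, 8]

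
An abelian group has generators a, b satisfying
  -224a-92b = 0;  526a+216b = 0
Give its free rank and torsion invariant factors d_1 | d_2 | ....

rank_ℚ(R)=2; free=2−2=0
SNF(R) diag = [2, 4] → torsion [2, 4]

Answer: M ≅ ℤ/2 ⊕ ℤ/4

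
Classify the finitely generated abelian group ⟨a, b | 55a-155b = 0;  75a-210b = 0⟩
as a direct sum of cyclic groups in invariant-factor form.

Answer: M ≅ ℤ/5 ⊕ ℤ/15

Derivation:
rank_ℚ(R)=2; free=2−2=0
SNF(R) diag = [5, 15] → torsion [5, 15]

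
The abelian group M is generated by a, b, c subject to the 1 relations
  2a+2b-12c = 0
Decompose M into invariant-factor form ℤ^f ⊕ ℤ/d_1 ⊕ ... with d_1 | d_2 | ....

rank_ℚ(R)=1; free=3−1=2
SNF(R) diag = [2] → torsion [2]

Answer: M ≅ ℤ^2 ⊕ ℤ/2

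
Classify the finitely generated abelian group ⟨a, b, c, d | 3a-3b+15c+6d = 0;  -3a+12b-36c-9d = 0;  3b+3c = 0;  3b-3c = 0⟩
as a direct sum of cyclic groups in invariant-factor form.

rank_ℚ(R)=4; free=4−4=0
SNF(R) diag = [3, 3, 3, 6] → torsion [3, 3, 3, 6]

Answer: M ≅ ℤ/3 ⊕ ℤ/3 ⊕ ℤ/3 ⊕ ℤ/6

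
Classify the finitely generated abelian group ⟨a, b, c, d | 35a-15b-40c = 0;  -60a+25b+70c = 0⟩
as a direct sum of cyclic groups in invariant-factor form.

rank_ℚ(R)=2; free=4−2=2
SNF(R) diag = [5, 5] → torsion [5, 5]

Answer: M ≅ ℤ^2 ⊕ ℤ/5 ⊕ ℤ/5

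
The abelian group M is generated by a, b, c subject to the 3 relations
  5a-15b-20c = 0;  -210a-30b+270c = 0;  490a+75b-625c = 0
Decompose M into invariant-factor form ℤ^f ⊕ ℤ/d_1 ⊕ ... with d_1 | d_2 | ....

Answer: M ≅ ℤ/5 ⊕ ℤ/15 ⊕ ℤ/30

Derivation:
rank_ℚ(R)=3; free=3−3=0
SNF(R) diag = [5, 15, 30] → torsion [5, 15, 30]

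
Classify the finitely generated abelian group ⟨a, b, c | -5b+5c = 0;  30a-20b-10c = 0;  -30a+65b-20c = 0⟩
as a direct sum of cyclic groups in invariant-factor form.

Answer: M ≅ ℤ/5 ⊕ ℤ/15 ⊕ ℤ/30

Derivation:
rank_ℚ(R)=3; free=3−3=0
SNF(R) diag = [5, 15, 30] → torsion [5, 15, 30]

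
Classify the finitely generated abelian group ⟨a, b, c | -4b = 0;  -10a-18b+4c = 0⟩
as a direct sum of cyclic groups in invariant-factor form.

Answer: M ≅ ℤ^1 ⊕ ℤ/2 ⊕ ℤ/4

Derivation:
rank_ℚ(R)=2; free=3−2=1
SNF(R) diag = [2, 4] → torsion [2, 4]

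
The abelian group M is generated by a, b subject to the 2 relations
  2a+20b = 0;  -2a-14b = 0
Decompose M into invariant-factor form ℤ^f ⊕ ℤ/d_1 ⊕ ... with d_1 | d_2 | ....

rank_ℚ(R)=2; free=2−2=0
SNF(R) diag = [2, 6] → torsion [2, 6]

Answer: M ≅ ℤ/2 ⊕ ℤ/6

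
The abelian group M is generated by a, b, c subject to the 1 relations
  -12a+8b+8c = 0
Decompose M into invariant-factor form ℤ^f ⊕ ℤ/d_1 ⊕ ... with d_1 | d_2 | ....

Answer: M ≅ ℤ^2 ⊕ ℤ/4

Derivation:
rank_ℚ(R)=1; free=3−1=2
SNF(R) diag = [4] → torsion [4]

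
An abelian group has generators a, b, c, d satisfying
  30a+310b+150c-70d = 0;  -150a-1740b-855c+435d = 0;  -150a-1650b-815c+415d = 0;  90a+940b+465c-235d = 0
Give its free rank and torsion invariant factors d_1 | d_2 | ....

Answer: M ≅ ℤ/5 ⊕ ℤ/10 ⊕ ℤ/30 ⊕ ℤ/30

Derivation:
rank_ℚ(R)=4; free=4−4=0
SNF(R) diag = [5, 10, 30, 30] → torsion [5, 10, 30, 30]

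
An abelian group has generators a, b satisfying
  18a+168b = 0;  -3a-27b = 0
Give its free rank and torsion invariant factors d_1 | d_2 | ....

rank_ℚ(R)=2; free=2−2=0
SNF(R) diag = [3, 6] → torsion [3, 6]

Answer: M ≅ ℤ/3 ⊕ ℤ/6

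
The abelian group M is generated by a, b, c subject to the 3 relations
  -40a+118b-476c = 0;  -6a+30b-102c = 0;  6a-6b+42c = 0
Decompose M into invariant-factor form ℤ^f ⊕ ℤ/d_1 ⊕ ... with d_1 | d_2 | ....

Answer: M ≅ ℤ/2 ⊕ ℤ/6 ⊕ ℤ/12

Derivation:
rank_ℚ(R)=3; free=3−3=0
SNF(R) diag = [2, 6, 12] → torsion [2, 6, 12]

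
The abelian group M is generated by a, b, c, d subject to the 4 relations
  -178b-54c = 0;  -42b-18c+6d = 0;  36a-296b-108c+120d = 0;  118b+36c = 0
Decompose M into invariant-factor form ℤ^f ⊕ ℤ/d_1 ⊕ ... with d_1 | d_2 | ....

rank_ℚ(R)=4; free=4−4=0
SNF(R) diag = [2, 6, 18, 36] → torsion [2, 6, 18, 36]

Answer: M ≅ ℤ/2 ⊕ ℤ/6 ⊕ ℤ/18 ⊕ ℤ/36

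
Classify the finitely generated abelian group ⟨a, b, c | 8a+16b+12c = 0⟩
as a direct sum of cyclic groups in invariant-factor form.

Answer: M ≅ ℤ^2 ⊕ ℤ/4

Derivation:
rank_ℚ(R)=1; free=3−1=2
SNF(R) diag = [4] → torsion [4]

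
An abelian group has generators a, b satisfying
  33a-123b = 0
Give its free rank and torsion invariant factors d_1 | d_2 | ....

Answer: M ≅ ℤ^1 ⊕ ℤ/3

Derivation:
rank_ℚ(R)=1; free=2−1=1
SNF(R) diag = [3] → torsion [3]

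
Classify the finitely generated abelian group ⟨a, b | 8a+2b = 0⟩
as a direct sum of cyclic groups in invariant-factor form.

Answer: M ≅ ℤ^1 ⊕ ℤ/2

Derivation:
rank_ℚ(R)=1; free=2−1=1
SNF(R) diag = [2] → torsion [2]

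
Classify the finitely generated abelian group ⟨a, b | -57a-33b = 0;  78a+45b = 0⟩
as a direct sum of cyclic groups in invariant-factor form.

Answer: M ≅ ℤ/3 ⊕ ℤ/3

Derivation:
rank_ℚ(R)=2; free=2−2=0
SNF(R) diag = [3, 3] → torsion [3, 3]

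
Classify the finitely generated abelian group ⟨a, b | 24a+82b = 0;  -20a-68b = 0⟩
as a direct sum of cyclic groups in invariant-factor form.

rank_ℚ(R)=2; free=2−2=0
SNF(R) diag = [2, 4] → torsion [2, 4]

Answer: M ≅ ℤ/2 ⊕ ℤ/4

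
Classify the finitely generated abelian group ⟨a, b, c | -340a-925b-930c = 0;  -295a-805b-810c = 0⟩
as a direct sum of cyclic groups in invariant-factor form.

rank_ℚ(R)=2; free=3−2=1
SNF(R) diag = [5, 15] → torsion [5, 15]

Answer: M ≅ ℤ^1 ⊕ ℤ/5 ⊕ ℤ/15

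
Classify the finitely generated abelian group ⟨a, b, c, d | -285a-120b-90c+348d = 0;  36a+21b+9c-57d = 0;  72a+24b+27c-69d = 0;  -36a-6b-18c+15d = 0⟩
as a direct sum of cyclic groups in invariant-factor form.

rank_ℚ(R)=4; free=4−4=0
SNF(R) diag = [3, 3, 9, 9] → torsion [3, 3, 9, 9]

Answer: M ≅ ℤ/3 ⊕ ℤ/3 ⊕ ℤ/9 ⊕ ℤ/9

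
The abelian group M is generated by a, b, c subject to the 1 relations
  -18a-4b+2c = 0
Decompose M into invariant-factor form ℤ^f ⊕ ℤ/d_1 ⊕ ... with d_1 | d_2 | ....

rank_ℚ(R)=1; free=3−1=2
SNF(R) diag = [2] → torsion [2]

Answer: M ≅ ℤ^2 ⊕ ℤ/2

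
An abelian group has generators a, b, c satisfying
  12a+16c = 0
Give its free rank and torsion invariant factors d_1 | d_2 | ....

Answer: M ≅ ℤ^2 ⊕ ℤ/4

Derivation:
rank_ℚ(R)=1; free=3−1=2
SNF(R) diag = [4] → torsion [4]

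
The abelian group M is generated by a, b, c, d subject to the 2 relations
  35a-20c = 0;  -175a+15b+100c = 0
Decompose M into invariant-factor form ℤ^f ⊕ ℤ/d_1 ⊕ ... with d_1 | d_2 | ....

Answer: M ≅ ℤ^2 ⊕ ℤ/5 ⊕ ℤ/15

Derivation:
rank_ℚ(R)=2; free=4−2=2
SNF(R) diag = [5, 15] → torsion [5, 15]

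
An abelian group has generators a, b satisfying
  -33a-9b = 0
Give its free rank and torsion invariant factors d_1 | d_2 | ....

Answer: M ≅ ℤ^1 ⊕ ℤ/3

Derivation:
rank_ℚ(R)=1; free=2−1=1
SNF(R) diag = [3] → torsion [3]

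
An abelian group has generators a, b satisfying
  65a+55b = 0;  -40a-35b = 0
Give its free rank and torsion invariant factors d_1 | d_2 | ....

rank_ℚ(R)=2; free=2−2=0
SNF(R) diag = [5, 15] → torsion [5, 15]

Answer: M ≅ ℤ/5 ⊕ ℤ/15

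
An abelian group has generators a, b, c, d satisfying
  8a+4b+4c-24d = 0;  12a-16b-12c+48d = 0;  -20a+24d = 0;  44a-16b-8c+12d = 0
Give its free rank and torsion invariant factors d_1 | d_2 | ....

Answer: M ≅ ℤ/4 ⊕ ℤ/4 ⊕ ℤ/4 ⊕ ℤ/12

Derivation:
rank_ℚ(R)=4; free=4−4=0
SNF(R) diag = [4, 4, 4, 12] → torsion [4, 4, 4, 12]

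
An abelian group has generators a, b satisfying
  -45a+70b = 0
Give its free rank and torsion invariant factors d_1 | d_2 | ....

Answer: M ≅ ℤ^1 ⊕ ℤ/5

Derivation:
rank_ℚ(R)=1; free=2−1=1
SNF(R) diag = [5] → torsion [5]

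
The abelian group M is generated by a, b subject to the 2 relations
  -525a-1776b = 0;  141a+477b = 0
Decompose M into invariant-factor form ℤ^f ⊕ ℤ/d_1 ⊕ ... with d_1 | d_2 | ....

rank_ℚ(R)=2; free=2−2=0
SNF(R) diag = [3, 3] → torsion [3, 3]

Answer: M ≅ ℤ/3 ⊕ ℤ/3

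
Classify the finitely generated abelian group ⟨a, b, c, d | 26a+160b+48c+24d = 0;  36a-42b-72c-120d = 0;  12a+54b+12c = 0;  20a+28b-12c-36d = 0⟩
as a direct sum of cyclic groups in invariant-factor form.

rank_ℚ(R)=4; free=4−4=0
SNF(R) diag = [2, 6, 12, 12] → torsion [2, 6, 12, 12]

Answer: M ≅ ℤ/2 ⊕ ℤ/6 ⊕ ℤ/12 ⊕ ℤ/12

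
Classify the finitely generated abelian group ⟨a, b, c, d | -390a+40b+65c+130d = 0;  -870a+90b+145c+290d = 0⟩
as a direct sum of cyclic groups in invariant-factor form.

Answer: M ≅ ℤ^2 ⊕ ℤ/5 ⊕ ℤ/10

Derivation:
rank_ℚ(R)=2; free=4−2=2
SNF(R) diag = [5, 10] → torsion [5, 10]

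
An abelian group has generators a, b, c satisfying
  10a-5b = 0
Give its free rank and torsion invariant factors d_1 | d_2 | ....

rank_ℚ(R)=1; free=3−1=2
SNF(R) diag = [5] → torsion [5]

Answer: M ≅ ℤ^2 ⊕ ℤ/5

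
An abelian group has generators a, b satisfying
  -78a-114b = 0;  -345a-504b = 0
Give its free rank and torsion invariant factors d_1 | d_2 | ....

rank_ℚ(R)=2; free=2−2=0
SNF(R) diag = [3, 6] → torsion [3, 6]

Answer: M ≅ ℤ/3 ⊕ ℤ/6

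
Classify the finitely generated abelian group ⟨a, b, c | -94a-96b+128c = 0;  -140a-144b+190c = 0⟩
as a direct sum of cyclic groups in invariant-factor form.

rank_ℚ(R)=2; free=3−2=1
SNF(R) diag = [2, 6] → torsion [2, 6]

Answer: M ≅ ℤ^1 ⊕ ℤ/2 ⊕ ℤ/6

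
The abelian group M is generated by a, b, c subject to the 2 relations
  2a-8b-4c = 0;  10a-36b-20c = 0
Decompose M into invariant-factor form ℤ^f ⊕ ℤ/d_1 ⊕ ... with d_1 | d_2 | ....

rank_ℚ(R)=2; free=3−2=1
SNF(R) diag = [2, 4] → torsion [2, 4]

Answer: M ≅ ℤ^1 ⊕ ℤ/2 ⊕ ℤ/4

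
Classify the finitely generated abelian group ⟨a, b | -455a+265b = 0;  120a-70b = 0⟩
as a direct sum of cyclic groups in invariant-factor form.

Answer: M ≅ ℤ/5 ⊕ ℤ/10

Derivation:
rank_ℚ(R)=2; free=2−2=0
SNF(R) diag = [5, 10] → torsion [5, 10]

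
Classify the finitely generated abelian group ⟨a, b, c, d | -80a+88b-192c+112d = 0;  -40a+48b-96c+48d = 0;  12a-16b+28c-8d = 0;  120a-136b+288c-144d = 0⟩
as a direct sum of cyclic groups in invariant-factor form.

rank_ℚ(R)=4; free=4−4=0
SNF(R) diag = [4, 8, 8, 16] → torsion [4, 8, 8, 16]

Answer: M ≅ ℤ/4 ⊕ ℤ/8 ⊕ ℤ/8 ⊕ ℤ/16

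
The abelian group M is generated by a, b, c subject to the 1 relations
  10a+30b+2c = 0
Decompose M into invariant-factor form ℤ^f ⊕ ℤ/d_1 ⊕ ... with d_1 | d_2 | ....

Answer: M ≅ ℤ^2 ⊕ ℤ/2

Derivation:
rank_ℚ(R)=1; free=3−1=2
SNF(R) diag = [2] → torsion [2]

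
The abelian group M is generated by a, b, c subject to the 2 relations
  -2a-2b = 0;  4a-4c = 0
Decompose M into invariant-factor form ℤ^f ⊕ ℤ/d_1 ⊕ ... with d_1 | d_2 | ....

rank_ℚ(R)=2; free=3−2=1
SNF(R) diag = [2, 4] → torsion [2, 4]

Answer: M ≅ ℤ^1 ⊕ ℤ/2 ⊕ ℤ/4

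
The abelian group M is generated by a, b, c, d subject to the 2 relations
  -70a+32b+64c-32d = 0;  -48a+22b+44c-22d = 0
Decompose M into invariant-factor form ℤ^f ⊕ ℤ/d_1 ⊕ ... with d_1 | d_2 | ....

Answer: M ≅ ℤ^2 ⊕ ℤ/2 ⊕ ℤ/2

Derivation:
rank_ℚ(R)=2; free=4−2=2
SNF(R) diag = [2, 2] → torsion [2, 2]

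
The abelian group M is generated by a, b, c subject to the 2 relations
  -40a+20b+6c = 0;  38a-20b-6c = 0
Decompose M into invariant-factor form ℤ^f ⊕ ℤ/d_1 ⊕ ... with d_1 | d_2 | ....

Answer: M ≅ ℤ^1 ⊕ ℤ/2 ⊕ ℤ/2

Derivation:
rank_ℚ(R)=2; free=3−2=1
SNF(R) diag = [2, 2] → torsion [2, 2]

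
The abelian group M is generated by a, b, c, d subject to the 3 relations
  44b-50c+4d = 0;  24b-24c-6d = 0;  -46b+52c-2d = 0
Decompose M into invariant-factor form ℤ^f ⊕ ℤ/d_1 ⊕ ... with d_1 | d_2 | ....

Answer: M ≅ ℤ^1 ⊕ ℤ/2 ⊕ ℤ/6 ⊕ ℤ/18

Derivation:
rank_ℚ(R)=3; free=4−3=1
SNF(R) diag = [2, 6, 18] → torsion [2, 6, 18]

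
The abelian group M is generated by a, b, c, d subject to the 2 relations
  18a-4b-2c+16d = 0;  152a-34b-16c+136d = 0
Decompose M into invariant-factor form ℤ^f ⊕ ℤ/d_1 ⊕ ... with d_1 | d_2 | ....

rank_ℚ(R)=2; free=4−2=2
SNF(R) diag = [2, 2] → torsion [2, 2]

Answer: M ≅ ℤ^2 ⊕ ℤ/2 ⊕ ℤ/2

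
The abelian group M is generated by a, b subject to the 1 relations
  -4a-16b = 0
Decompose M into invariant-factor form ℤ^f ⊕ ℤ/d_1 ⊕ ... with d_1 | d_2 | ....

Answer: M ≅ ℤ^1 ⊕ ℤ/4

Derivation:
rank_ℚ(R)=1; free=2−1=1
SNF(R) diag = [4] → torsion [4]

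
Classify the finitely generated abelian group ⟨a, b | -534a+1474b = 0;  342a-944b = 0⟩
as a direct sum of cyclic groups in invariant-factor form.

rank_ℚ(R)=2; free=2−2=0
SNF(R) diag = [2, 6] → torsion [2, 6]

Answer: M ≅ ℤ/2 ⊕ ℤ/6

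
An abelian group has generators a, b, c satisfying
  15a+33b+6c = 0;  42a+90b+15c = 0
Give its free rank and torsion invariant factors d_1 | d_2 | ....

rank_ℚ(R)=2; free=3−2=1
SNF(R) diag = [3, 3] → torsion [3, 3]

Answer: M ≅ ℤ^1 ⊕ ℤ/3 ⊕ ℤ/3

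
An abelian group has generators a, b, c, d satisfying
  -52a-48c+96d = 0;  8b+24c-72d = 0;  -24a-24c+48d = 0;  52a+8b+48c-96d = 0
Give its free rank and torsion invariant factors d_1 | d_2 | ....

Answer: M ≅ ℤ/4 ⊕ ℤ/8 ⊕ ℤ/24 ⊕ ℤ/24

Derivation:
rank_ℚ(R)=4; free=4−4=0
SNF(R) diag = [4, 8, 24, 24] → torsion [4, 8, 24, 24]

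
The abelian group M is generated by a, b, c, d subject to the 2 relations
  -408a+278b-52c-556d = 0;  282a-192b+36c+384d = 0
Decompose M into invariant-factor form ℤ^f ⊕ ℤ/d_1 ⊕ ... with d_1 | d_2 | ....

Answer: M ≅ ℤ^2 ⊕ ℤ/2 ⊕ ℤ/6

Derivation:
rank_ℚ(R)=2; free=4−2=2
SNF(R) diag = [2, 6] → torsion [2, 6]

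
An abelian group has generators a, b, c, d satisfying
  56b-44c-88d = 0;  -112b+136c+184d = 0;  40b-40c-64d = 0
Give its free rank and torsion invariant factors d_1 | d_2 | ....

Answer: M ≅ ℤ^1 ⊕ ℤ/4 ⊕ ℤ/8 ⊕ ℤ/24

Derivation:
rank_ℚ(R)=3; free=4−3=1
SNF(R) diag = [4, 8, 24] → torsion [4, 8, 24]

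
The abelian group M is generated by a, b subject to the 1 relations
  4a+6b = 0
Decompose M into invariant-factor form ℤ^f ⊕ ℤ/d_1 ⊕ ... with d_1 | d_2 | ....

Answer: M ≅ ℤ^1 ⊕ ℤ/2

Derivation:
rank_ℚ(R)=1; free=2−1=1
SNF(R) diag = [2] → torsion [2]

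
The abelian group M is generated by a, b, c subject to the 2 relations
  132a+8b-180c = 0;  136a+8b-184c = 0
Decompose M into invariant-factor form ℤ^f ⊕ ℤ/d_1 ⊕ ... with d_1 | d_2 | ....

rank_ℚ(R)=2; free=3−2=1
SNF(R) diag = [4, 8] → torsion [4, 8]

Answer: M ≅ ℤ^1 ⊕ ℤ/4 ⊕ ℤ/8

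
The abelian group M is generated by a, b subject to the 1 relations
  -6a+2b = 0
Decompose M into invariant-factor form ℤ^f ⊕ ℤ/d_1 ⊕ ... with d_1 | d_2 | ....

Answer: M ≅ ℤ^1 ⊕ ℤ/2

Derivation:
rank_ℚ(R)=1; free=2−1=1
SNF(R) diag = [2] → torsion [2]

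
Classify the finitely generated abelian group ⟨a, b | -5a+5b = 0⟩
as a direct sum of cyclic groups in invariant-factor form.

rank_ℚ(R)=1; free=2−1=1
SNF(R) diag = [5] → torsion [5]

Answer: M ≅ ℤ^1 ⊕ ℤ/5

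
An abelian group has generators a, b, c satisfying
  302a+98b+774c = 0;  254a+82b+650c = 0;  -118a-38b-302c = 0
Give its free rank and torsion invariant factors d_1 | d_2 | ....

Answer: M ≅ ℤ/2 ⊕ ℤ/4 ⊕ ℤ/4

Derivation:
rank_ℚ(R)=3; free=3−3=0
SNF(R) diag = [2, 4, 4] → torsion [2, 4, 4]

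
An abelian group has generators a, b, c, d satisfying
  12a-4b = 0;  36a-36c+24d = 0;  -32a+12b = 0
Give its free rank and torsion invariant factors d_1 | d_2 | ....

rank_ℚ(R)=3; free=4−3=1
SNF(R) diag = [4, 4, 12] → torsion [4, 4, 12]

Answer: M ≅ ℤ^1 ⊕ ℤ/4 ⊕ ℤ/4 ⊕ ℤ/12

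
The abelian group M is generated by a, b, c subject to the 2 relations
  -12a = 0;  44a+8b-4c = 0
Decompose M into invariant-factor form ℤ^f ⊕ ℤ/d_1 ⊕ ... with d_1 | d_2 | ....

rank_ℚ(R)=2; free=3−2=1
SNF(R) diag = [4, 12] → torsion [4, 12]

Answer: M ≅ ℤ^1 ⊕ ℤ/4 ⊕ ℤ/12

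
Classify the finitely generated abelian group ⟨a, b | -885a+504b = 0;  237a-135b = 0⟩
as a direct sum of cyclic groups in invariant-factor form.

Answer: M ≅ ℤ/3 ⊕ ℤ/9

Derivation:
rank_ℚ(R)=2; free=2−2=0
SNF(R) diag = [3, 9] → torsion [3, 9]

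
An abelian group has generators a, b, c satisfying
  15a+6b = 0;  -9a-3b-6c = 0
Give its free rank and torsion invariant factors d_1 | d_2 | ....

rank_ℚ(R)=2; free=3−2=1
SNF(R) diag = [3, 3] → torsion [3, 3]

Answer: M ≅ ℤ^1 ⊕ ℤ/3 ⊕ ℤ/3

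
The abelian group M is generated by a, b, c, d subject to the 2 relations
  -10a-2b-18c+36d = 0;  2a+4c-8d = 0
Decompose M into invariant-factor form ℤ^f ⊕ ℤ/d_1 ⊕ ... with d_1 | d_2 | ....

rank_ℚ(R)=2; free=4−2=2
SNF(R) diag = [2, 2] → torsion [2, 2]

Answer: M ≅ ℤ^2 ⊕ ℤ/2 ⊕ ℤ/2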